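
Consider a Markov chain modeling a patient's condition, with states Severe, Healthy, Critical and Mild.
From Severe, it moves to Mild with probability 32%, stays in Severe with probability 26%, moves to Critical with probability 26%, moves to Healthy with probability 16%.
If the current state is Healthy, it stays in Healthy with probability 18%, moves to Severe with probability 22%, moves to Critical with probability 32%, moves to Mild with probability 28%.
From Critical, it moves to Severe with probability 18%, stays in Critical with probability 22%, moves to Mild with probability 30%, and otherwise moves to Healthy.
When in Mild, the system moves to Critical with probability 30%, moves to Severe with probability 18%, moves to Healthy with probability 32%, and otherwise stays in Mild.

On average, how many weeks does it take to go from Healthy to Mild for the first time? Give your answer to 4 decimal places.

3.3981

Let t(s) be the expected number of weeks to first reach Mild from state s, with t(Mild) = 0. Conditioning on the first week:
t(Severe) = 1 + 0.26·t(Severe) + 0.16·t(Healthy) + 0.26·t(Critical)
t(Healthy) = 1 + 0.22·t(Severe) + 0.18·t(Healthy) + 0.32·t(Critical)
t(Critical) = 1 + 0.18·t(Severe) + 0.3·t(Healthy) + 0.22·t(Critical)
Solving: t(Severe) = 3.2601, t(Healthy) = 3.3981, t(Critical) = 3.3413.
Expected weeks from Healthy to Mild: 3.3981.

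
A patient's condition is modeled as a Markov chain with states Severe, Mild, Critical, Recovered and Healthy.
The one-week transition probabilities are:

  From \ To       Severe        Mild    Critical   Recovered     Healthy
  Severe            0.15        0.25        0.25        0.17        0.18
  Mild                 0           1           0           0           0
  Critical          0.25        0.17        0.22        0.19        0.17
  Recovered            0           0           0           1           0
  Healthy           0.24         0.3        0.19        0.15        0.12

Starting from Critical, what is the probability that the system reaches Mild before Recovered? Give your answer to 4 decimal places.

Let h(s) be the probability of absorption at Mild starting from transient state s. Then h(Mild) = 1 and h(Recovered) = 0. By first-step analysis:
h(Severe) = 0.15·h(Severe) + 0.25·1 + 0.25·h(Critical) + 0.17·0 + 0.18·h(Healthy)
h(Critical) = 0.25·h(Severe) + 0.17·1 + 0.22·h(Critical) + 0.19·0 + 0.17·h(Healthy)
h(Healthy) = 0.24·h(Severe) + 0.3·1 + 0.19·h(Critical) + 0.15·0 + 0.12·h(Healthy)
Solving: h(Severe) = 0.5832, h(Critical) = 0.5392, h(Healthy) = 0.6164.
Starting from Critical, the probability is 0.5392.

0.5392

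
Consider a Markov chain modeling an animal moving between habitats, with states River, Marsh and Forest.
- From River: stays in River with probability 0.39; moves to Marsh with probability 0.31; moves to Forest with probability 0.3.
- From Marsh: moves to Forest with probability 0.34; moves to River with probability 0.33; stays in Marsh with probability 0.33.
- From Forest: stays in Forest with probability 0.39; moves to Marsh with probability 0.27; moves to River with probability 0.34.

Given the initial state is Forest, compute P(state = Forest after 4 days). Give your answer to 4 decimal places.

Propagate the distribution vector 4 days from Forest.
After 0 days: (0.0000, 0.0000, 1.0000)
After 1 day: (0.3400, 0.2700, 0.3900)
After 2 days: (0.3543, 0.2998, 0.3459)
After 3 days: (0.3547, 0.3022, 0.3431)
After 4 days: (0.3547, 0.3023, 0.3430)
P(in Forest after 4 days) = 0.3430

0.3430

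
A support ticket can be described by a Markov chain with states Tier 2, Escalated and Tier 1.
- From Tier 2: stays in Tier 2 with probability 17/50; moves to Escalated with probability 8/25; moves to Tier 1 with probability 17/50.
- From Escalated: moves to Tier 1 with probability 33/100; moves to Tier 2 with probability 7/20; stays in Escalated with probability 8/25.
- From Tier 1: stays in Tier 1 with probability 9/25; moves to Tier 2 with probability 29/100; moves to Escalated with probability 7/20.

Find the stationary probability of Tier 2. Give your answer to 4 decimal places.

Let the stationary distribution be π with π = πP and π_1 + π_2 + π_3 = 1.
π_1 = 0.34·π_1 + 0.35·π_2 + 0.29·π_3
π_2 = 0.32·π_1 + 0.32·π_2 + 0.35·π_3
Solving with the normalization constraint gives π = (0.3261, 0.3303, 0.3436).
So the stationary probability of Tier 2 is 0.3261.

0.3261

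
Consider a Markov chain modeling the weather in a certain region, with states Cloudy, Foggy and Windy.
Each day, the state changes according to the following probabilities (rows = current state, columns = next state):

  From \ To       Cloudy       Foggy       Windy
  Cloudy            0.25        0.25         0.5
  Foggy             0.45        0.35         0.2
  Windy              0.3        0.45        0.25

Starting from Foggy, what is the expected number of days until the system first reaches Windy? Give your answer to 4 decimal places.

Let t(s) be the expected number of days to first reach Windy from state s, with t(Windy) = 0. Conditioning on the first day:
t(Cloudy) = 1 + 0.25·t(Cloudy) + 0.25·t(Foggy)
t(Foggy) = 1 + 0.45·t(Cloudy) + 0.35·t(Foggy)
Solving: t(Cloudy) = 2.4000, t(Foggy) = 3.2000.
Expected days from Foggy to Windy: 3.2000.

3.2000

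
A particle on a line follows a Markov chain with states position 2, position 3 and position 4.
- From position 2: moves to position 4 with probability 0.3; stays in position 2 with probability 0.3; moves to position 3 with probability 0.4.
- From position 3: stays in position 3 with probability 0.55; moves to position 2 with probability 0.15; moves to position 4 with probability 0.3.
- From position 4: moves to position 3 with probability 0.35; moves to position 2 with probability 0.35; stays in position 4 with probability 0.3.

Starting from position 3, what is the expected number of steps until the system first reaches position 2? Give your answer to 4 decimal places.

4.7619

Let t(s) be the expected number of steps to first reach position 2 from state s, with t(position 2) = 0. Conditioning on the first step:
t(position 3) = 1 + 0.55·t(position 3) + 0.3·t(position 4)
t(position 4) = 1 + 0.35·t(position 3) + 0.3·t(position 4)
Solving: t(position 3) = 4.7619, t(position 4) = 3.8095.
Expected steps from position 3 to position 2: 4.7619.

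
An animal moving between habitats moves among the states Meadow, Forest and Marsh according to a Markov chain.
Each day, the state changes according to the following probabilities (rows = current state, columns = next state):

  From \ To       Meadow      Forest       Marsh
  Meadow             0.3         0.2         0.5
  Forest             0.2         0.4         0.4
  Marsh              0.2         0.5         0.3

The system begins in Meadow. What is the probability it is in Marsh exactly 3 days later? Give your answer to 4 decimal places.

Propagate the distribution vector 3 days from Meadow.
After 0 days: (1.0000, 0.0000, 0.0000)
After 1 day: (0.3000, 0.2000, 0.5000)
After 2 days: (0.2300, 0.3900, 0.3800)
After 3 days: (0.2230, 0.3920, 0.3850)
P(in Marsh after 3 days) = 0.3850

0.3850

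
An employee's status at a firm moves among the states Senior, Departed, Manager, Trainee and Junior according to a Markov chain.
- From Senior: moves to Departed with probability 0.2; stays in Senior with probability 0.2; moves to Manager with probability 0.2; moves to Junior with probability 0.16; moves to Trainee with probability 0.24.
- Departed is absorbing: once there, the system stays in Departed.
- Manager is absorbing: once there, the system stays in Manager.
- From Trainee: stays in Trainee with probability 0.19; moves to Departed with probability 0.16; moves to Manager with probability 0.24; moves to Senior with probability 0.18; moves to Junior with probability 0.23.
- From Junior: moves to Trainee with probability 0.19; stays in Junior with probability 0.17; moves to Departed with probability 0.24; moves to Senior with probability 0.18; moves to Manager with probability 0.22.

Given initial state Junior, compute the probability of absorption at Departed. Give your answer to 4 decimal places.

Let h(s) be the probability of absorption at Departed starting from transient state s. Then h(Departed) = 1 and h(Manager) = 0. By first-step analysis:
h(Senior) = 0.2·h(Senior) + 0.2·1 + 0.2·0 + 0.24·h(Trainee) + 0.16·h(Junior)
h(Trainee) = 0.18·h(Senior) + 0.16·1 + 0.24·0 + 0.19·h(Trainee) + 0.23·h(Junior)
h(Junior) = 0.18·h(Senior) + 0.24·1 + 0.22·0 + 0.19·h(Trainee) + 0.17·h(Junior)
Solving: h(Senior) = 0.4829, h(Trainee) = 0.4456, h(Junior) = 0.4959.
Starting from Junior, the probability is 0.4959.

0.4959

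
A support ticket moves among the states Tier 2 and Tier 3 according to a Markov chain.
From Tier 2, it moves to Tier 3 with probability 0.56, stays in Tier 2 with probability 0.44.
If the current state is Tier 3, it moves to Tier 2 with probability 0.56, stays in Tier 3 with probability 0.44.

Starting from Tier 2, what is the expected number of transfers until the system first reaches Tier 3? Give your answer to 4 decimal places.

1.7857

Let t(s) be the expected number of transfers to first reach Tier 3 from state s, with t(Tier 3) = 0. Conditioning on the first transfer:
t(Tier 2) = 1 + 0.44·t(Tier 2)
Solving: t(Tier 2) = 1.7857.
Expected transfers from Tier 2 to Tier 3: 1.7857.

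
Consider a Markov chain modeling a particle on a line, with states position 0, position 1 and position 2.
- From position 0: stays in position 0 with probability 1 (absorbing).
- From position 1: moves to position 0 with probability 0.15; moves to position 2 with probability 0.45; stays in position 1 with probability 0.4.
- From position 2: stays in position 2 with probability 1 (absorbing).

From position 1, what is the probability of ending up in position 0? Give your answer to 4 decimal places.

0.2500

Let h(s) be the probability of absorption at position 0 starting from transient state s. Then h(position 0) = 1 and h(position 2) = 0. By first-step analysis:
h(position 1) = 0.15·1 + 0.4·h(position 1) + 0.45·0
Solving: h(position 1) = 0.2500.
Starting from position 1, the probability is 0.2500.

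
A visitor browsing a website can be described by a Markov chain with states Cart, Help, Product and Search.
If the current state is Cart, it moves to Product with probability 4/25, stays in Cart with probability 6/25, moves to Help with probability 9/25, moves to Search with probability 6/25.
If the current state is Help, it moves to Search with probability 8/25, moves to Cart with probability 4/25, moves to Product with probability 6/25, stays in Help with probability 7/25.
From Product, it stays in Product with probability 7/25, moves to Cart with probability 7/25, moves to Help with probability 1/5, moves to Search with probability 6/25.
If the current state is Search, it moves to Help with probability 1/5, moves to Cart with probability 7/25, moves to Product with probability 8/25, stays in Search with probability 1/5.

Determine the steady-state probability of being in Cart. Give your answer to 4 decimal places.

0.2393

Let the stationary distribution be π with π = πP and π_1 + π_2 + π_3 + π_4 = 1.
π_1 = 0.24·π_1 + 0.16·π_2 + 0.28·π_3 + 0.28·π_4
π_2 = 0.36·π_1 + 0.28·π_2 + 0.2·π_3 + 0.2·π_4
π_3 = 0.16·π_1 + 0.24·π_2 + 0.28·π_3 + 0.32·π_4
Solving with the normalization constraint gives π = (0.2393, 0.2590, 0.2509, 0.2507).
So the stationary probability of Cart is 0.2393.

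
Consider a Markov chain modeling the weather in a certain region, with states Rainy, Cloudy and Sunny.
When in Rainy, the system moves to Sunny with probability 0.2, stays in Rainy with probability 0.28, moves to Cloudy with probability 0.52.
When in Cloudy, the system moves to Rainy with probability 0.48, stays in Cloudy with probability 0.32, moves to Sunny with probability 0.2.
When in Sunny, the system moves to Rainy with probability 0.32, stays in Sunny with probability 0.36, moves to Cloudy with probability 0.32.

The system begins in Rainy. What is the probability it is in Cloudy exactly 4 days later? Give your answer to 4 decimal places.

0.3929

Propagate the distribution vector 4 days from Rainy.
After 0 days: (1.0000, 0.0000, 0.0000)
After 1 day: (0.2800, 0.5200, 0.2000)
After 2 days: (0.3920, 0.3760, 0.2320)
After 3 days: (0.3645, 0.3984, 0.2371)
After 4 days: (0.3692, 0.3929, 0.2379)
P(in Cloudy after 4 days) = 0.3929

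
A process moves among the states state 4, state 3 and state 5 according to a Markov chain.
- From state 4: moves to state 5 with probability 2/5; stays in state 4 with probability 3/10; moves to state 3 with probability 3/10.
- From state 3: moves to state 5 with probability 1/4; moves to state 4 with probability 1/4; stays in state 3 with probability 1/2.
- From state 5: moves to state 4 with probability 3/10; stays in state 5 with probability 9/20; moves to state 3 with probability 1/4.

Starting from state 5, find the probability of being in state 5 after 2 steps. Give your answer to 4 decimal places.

Sum over the intermediate state after 1 step:
P = P(state 5→state 4)·P(state 4→state 5) + P(state 5→state 3)·P(state 3→state 5) + P(state 5→state 5)·P(state 5→state 5)
  = 0.3×0.4 + 0.25×0.25 + 0.45×0.45
  = 0.1200 + 0.0625 + 0.2025 = 0.3850

0.3850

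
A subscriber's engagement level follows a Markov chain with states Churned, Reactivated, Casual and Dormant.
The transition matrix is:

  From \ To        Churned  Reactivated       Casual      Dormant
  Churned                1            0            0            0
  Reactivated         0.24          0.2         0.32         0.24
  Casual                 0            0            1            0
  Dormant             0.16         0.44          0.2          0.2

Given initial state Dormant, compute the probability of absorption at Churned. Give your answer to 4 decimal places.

0.4371

Let h(s) be the probability of absorption at Churned starting from transient state s. Then h(Churned) = 1 and h(Casual) = 0. By first-step analysis:
h(Reactivated) = 0.24·1 + 0.2·h(Reactivated) + 0.32·0 + 0.24·h(Dormant)
h(Dormant) = 0.16·1 + 0.44·h(Reactivated) + 0.2·0 + 0.2·h(Dormant)
Solving: h(Reactivated) = 0.4311, h(Dormant) = 0.4371.
Starting from Dormant, the probability is 0.4371.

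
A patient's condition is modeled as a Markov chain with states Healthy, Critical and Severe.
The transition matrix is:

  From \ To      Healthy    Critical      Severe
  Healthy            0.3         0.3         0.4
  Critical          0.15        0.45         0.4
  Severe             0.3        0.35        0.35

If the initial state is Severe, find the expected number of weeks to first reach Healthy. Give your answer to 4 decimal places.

Let t(s) be the expected number of weeks to first reach Healthy from state s, with t(Healthy) = 0. Conditioning on the first week:
t(Critical) = 1 + 0.45·t(Critical) + 0.4·t(Severe)
t(Severe) = 1 + 0.35·t(Critical) + 0.35·t(Severe)
Solving: t(Critical) = 4.8276, t(Severe) = 4.1379.
Expected weeks from Severe to Healthy: 4.1379.

4.1379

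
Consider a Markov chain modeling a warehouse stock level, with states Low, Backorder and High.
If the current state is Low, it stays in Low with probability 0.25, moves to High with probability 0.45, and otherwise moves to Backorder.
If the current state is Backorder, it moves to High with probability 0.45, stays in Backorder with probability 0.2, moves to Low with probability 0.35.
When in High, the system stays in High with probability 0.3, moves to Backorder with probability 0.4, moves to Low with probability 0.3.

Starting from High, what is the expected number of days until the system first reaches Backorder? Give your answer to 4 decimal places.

Let t(s) be the expected number of days to first reach Backorder from state s, with t(Backorder) = 0. Conditioning on the first day:
t(Low) = 1 + 0.25·t(Low) + 0.45·t(High)
t(High) = 1 + 0.3·t(Low) + 0.3·t(High)
Solving: t(Low) = 2.9487, t(High) = 2.6923.
Expected days from High to Backorder: 2.6923.

2.6923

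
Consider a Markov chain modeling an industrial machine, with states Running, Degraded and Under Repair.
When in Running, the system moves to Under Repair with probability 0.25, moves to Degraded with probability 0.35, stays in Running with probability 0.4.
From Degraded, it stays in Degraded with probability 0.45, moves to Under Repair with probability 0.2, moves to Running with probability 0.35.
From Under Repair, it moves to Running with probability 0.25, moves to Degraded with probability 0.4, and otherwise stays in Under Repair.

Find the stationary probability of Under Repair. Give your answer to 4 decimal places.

0.2554

Let the stationary distribution be π with π = πP and π_1 + π_2 + π_3 = 1.
π_1 = 0.4·π_1 + 0.35·π_2 + 0.25·π_3
π_2 = 0.35·π_1 + 0.45·π_2 + 0.4·π_3
Solving with the normalization constraint gives π = (0.3415, 0.4031, 0.2554).
So the stationary probability of Under Repair is 0.2554.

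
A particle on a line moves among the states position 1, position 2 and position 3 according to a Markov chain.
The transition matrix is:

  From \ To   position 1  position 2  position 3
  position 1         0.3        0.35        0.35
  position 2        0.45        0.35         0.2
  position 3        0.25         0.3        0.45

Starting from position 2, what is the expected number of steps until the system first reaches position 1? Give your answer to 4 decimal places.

Let t(s) be the expected number of steps to first reach position 1 from state s, with t(position 1) = 0. Conditioning on the first step:
t(position 2) = 1 + 0.35·t(position 2) + 0.2·t(position 3)
t(position 3) = 1 + 0.3·t(position 2) + 0.45·t(position 3)
Solving: t(position 2) = 2.5210, t(position 3) = 3.1933.
Expected steps from position 2 to position 1: 2.5210.

2.5210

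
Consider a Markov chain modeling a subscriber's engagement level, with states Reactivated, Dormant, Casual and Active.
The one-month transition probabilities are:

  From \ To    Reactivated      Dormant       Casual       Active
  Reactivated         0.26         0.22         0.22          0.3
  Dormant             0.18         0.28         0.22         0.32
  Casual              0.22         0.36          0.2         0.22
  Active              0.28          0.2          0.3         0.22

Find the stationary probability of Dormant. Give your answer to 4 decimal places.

Let the stationary distribution be π with π = πP and π_1 + π_2 + π_3 + π_4 = 1.
π_1 = 0.26·π_1 + 0.18·π_2 + 0.22·π_3 + 0.28·π_4
π_2 = 0.22·π_1 + 0.28·π_2 + 0.36·π_3 + 0.2·π_4
π_3 = 0.22·π_1 + 0.22·π_2 + 0.2·π_3 + 0.3·π_4
Solving with the normalization constraint gives π = (0.2348, 0.2636, 0.2365, 0.2651).
So the stationary probability of Dormant is 0.2636.

0.2636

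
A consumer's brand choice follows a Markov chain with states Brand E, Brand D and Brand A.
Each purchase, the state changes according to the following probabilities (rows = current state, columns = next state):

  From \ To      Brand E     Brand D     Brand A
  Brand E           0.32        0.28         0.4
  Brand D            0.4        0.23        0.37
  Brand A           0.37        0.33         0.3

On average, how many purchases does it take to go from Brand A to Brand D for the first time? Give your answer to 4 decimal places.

3.2012

Let t(s) be the expected number of purchases to first reach Brand D from state s, with t(Brand D) = 0. Conditioning on the first purchase:
t(Brand E) = 1 + 0.32·t(Brand E) + 0.4·t(Brand A)
t(Brand A) = 1 + 0.37·t(Brand E) + 0.3·t(Brand A)
Solving: t(Brand E) = 3.3537, t(Brand A) = 3.2012.
Expected purchases from Brand A to Brand D: 3.2012.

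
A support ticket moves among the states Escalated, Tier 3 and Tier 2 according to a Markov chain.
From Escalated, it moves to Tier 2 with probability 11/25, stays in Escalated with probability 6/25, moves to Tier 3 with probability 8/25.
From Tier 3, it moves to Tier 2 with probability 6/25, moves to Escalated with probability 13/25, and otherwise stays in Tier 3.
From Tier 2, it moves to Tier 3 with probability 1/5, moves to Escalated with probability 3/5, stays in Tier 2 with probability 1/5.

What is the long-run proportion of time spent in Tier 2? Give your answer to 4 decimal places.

Let the stationary distribution be π with π = πP and π_1 + π_2 + π_3 = 1.
π_1 = 0.24·π_1 + 0.52·π_2 + 0.6·π_3
π_2 = 0.32·π_1 + 0.24·π_2 + 0.2·π_3
Solving with the normalization constraint gives π = (0.4258, 0.2616, 0.3127).
So the stationary probability of Tier 2 is 0.3127.

0.3127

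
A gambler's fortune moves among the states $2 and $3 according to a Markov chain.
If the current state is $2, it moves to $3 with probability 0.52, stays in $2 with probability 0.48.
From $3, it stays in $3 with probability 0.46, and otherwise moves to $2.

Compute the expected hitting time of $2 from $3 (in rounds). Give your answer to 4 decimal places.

1.8519

Let t(s) be the expected number of rounds to first reach $2 from state s, with t($2) = 0. Conditioning on the first round:
t($3) = 1 + 0.46·t($3)
Solving: t($3) = 1.8519.
Expected rounds from $3 to $2: 1.8519.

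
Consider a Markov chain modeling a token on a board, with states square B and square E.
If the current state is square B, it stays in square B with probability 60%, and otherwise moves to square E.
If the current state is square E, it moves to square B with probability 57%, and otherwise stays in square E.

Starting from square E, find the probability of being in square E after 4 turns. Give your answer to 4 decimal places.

Propagate the distribution vector 4 turns from square E.
After 0 turns: (0.0000, 1.0000)
After 1 turn: (0.5700, 0.4300)
After 2 turns: (0.5871, 0.4129)
After 3 turns: (0.5876, 0.4124)
After 4 turns: (0.5876, 0.4124)
P(in square E after 4 turns) = 0.4124

0.4124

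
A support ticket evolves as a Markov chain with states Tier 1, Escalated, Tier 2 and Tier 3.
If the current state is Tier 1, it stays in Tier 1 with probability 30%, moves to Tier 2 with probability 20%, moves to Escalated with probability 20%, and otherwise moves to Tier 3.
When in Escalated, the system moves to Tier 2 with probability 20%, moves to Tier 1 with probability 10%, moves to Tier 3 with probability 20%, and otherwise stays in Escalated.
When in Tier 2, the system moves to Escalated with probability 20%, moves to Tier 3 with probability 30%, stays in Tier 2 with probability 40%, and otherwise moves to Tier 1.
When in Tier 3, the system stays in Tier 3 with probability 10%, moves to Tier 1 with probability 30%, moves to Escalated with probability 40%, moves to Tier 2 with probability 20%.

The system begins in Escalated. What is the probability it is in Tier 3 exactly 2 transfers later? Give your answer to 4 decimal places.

0.2100

Propagate the distribution vector 2 transfers from Escalated.
After 0 transfers: (0.0000, 1.0000, 0.0000, 0.0000)
After 1 transfer: (0.1000, 0.5000, 0.2000, 0.2000)
After 2 transfers: (0.1600, 0.3900, 0.2400, 0.2100)
P(in Tier 3 after 2 transfers) = 0.2100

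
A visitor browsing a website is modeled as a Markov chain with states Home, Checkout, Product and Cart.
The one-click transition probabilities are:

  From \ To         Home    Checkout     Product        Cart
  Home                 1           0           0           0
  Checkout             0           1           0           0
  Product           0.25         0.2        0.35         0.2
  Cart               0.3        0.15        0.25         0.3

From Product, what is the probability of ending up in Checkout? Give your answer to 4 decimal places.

Let h(s) be the probability of absorption at Checkout starting from transient state s. Then h(Checkout) = 1 and h(Home) = 0. By first-step analysis:
h(Product) = 0.25·0 + 0.2·1 + 0.35·h(Product) + 0.2·h(Cart)
h(Cart) = 0.3·0 + 0.15·1 + 0.25·h(Product) + 0.3·h(Cart)
Solving: h(Product) = 0.4198, h(Cart) = 0.3642.
Starting from Product, the probability is 0.4198.

0.4198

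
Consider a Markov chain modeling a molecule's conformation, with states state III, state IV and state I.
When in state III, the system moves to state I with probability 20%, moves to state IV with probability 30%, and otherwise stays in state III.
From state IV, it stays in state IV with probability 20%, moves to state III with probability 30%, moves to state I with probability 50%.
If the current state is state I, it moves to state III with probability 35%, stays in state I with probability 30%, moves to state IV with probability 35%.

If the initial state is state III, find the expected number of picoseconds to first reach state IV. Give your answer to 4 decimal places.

3.2143

Let t(s) be the expected number of picoseconds to first reach state IV from state s, with t(state IV) = 0. Conditioning on the first picosecond:
t(state III) = 1 + 0.5·t(state III) + 0.2·t(state I)
t(state I) = 1 + 0.35·t(state III) + 0.3·t(state I)
Solving: t(state III) = 3.2143, t(state I) = 3.0357.
Expected picoseconds from state III to state IV: 3.2143.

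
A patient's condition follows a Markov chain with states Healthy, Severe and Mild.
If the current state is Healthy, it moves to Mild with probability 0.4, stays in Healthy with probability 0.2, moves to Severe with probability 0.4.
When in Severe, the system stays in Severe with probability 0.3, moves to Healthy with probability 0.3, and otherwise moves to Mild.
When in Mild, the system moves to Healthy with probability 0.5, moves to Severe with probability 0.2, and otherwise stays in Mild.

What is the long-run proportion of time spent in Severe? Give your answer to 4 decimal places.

Let the stationary distribution be π with π = πP and π_1 + π_2 + π_3 = 1.
π_1 = 0.2·π_1 + 0.3·π_2 + 0.5·π_3
π_2 = 0.4·π_1 + 0.3·π_2 + 0.2·π_3
Solving with the normalization constraint gives π = (0.3388, 0.2975, 0.3636).
So the stationary probability of Severe is 0.2975.

0.2975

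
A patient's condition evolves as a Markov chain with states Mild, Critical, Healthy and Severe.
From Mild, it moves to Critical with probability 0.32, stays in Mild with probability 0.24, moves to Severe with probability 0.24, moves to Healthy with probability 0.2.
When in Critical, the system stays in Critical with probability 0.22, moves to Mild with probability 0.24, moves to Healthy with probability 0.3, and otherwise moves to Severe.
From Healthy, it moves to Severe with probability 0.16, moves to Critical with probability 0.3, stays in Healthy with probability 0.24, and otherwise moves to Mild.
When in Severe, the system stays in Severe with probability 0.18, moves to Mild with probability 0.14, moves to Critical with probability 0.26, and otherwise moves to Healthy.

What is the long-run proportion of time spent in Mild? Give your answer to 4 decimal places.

Let the stationary distribution be π with π = πP and π_1 + π_2 + π_3 + π_4 = 1.
π_1 = 0.24·π_1 + 0.24·π_2 + 0.3·π_3 + 0.14·π_4
π_2 = 0.32·π_1 + 0.22·π_2 + 0.3·π_3 + 0.26·π_4
π_3 = 0.2·π_1 + 0.3·π_2 + 0.24·π_3 + 0.42·π_4
Solving with the normalization constraint gives π = (0.2365, 0.2746, 0.2839, 0.2050).
So the stationary probability of Mild is 0.2365.

0.2365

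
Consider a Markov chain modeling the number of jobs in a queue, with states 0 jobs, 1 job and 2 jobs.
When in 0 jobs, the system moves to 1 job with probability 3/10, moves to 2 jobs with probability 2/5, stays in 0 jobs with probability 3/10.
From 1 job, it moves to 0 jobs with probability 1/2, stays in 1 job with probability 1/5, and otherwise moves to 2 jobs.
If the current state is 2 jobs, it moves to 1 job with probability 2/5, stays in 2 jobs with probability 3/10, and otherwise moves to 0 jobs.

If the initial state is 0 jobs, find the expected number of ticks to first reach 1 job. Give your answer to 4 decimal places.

Let t(s) be the expected number of ticks to first reach 1 job from state s, with t(1 job) = 0. Conditioning on the first tick:
t(0 jobs) = 1 + 0.3·t(0 jobs) + 0.4·t(2 jobs)
t(2 jobs) = 1 + 0.3·t(0 jobs) + 0.3·t(2 jobs)
Solving: t(0 jobs) = 2.9730, t(2 jobs) = 2.7027.
Expected ticks from 0 jobs to 1 job: 2.9730.

2.9730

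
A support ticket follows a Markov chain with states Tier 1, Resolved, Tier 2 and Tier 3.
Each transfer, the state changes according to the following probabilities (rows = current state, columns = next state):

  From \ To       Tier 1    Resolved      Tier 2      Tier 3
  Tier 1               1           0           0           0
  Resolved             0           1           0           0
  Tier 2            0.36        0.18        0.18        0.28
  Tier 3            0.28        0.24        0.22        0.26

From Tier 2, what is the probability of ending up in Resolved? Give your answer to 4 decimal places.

0.3676

Let h(s) be the probability of absorption at Resolved starting from transient state s. Then h(Resolved) = 1 and h(Tier 1) = 0. By first-step analysis:
h(Tier 2) = 0.36·0 + 0.18·1 + 0.18·h(Tier 2) + 0.28·h(Tier 3)
h(Tier 3) = 0.28·0 + 0.24·1 + 0.22·h(Tier 2) + 0.26·h(Tier 3)
Solving: h(Tier 2) = 0.3676, h(Tier 3) = 0.4336.
Starting from Tier 2, the probability is 0.3676.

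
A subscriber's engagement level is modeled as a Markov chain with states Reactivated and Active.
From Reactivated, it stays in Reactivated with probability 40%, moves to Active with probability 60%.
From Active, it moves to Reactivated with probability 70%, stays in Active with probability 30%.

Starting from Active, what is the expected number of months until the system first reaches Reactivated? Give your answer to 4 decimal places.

Let t(s) be the expected number of months to first reach Reactivated from state s, with t(Reactivated) = 0. Conditioning on the first month:
t(Active) = 1 + 0.3·t(Active)
Solving: t(Active) = 1.4286.
Expected months from Active to Reactivated: 1.4286.

1.4286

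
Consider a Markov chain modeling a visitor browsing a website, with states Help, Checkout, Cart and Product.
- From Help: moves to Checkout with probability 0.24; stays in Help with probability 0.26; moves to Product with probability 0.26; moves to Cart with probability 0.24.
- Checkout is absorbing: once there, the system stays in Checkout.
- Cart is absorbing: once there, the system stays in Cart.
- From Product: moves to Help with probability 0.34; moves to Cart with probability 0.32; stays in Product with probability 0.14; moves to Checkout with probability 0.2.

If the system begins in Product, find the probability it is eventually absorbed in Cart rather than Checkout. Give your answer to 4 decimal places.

Let h(s) be the probability of absorption at Cart starting from transient state s. Then h(Cart) = 1 and h(Checkout) = 0. By first-step analysis:
h(Help) = 0.26·h(Help) + 0.24·0 + 0.24·1 + 0.26·h(Product)
h(Product) = 0.34·h(Help) + 0.2·0 + 0.32·1 + 0.14·h(Product)
Solving: h(Help) = 0.5285, h(Product) = 0.5810.
Starting from Product, the probability is 0.5810.

0.5810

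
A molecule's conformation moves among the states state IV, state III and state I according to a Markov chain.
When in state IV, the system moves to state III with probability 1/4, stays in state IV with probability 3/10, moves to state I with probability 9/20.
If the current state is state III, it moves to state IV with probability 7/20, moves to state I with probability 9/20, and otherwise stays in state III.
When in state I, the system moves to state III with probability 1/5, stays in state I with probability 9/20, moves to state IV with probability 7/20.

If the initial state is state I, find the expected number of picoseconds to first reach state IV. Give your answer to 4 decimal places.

2.8571

Let t(s) be the expected number of picoseconds to first reach state IV from state s, with t(state IV) = 0. Conditioning on the first picosecond:
t(state III) = 1 + 0.2·t(state III) + 0.45·t(state I)
t(state I) = 1 + 0.2·t(state III) + 0.45·t(state I)
Solving: t(state III) = 2.8571, t(state I) = 2.8571.
Expected picoseconds from state I to state IV: 2.8571.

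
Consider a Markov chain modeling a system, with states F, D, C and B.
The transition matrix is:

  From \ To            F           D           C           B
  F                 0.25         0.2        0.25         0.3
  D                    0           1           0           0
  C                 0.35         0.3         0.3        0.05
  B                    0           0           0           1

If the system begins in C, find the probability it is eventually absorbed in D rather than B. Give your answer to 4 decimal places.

Let h(s) be the probability of absorption at D starting from transient state s. Then h(D) = 1 and h(B) = 0. By first-step analysis:
h(F) = 0.25·h(F) + 0.2·1 + 0.25·h(C) + 0.3·0
h(C) = 0.35·h(F) + 0.3·1 + 0.3·h(C) + 0.05·0
Solving: h(F) = 0.4914, h(C) = 0.6743.
Starting from C, the probability is 0.6743.

0.6743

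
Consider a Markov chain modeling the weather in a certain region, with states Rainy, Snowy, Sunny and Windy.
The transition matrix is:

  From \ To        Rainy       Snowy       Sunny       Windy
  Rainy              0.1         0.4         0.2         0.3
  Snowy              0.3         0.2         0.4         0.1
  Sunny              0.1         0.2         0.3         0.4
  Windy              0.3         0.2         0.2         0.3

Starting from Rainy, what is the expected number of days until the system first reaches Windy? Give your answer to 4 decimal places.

Let t(s) be the expected number of days to first reach Windy from state s, with t(Windy) = 0. Conditioning on the first day:
t(Rainy) = 1 + 0.1·t(Rainy) + 0.4·t(Snowy) + 0.2·t(Sunny)
t(Snowy) = 1 + 0.3·t(Rainy) + 0.2·t(Snowy) + 0.4·t(Sunny)
t(Sunny) = 1 + 0.1·t(Rainy) + 0.2·t(Snowy) + 0.3·t(Sunny)
Solving: t(Rainy) = 3.6842, t(Snowy) = 4.2105, t(Sunny) = 3.1579.
Expected days from Rainy to Windy: 3.6842.

3.6842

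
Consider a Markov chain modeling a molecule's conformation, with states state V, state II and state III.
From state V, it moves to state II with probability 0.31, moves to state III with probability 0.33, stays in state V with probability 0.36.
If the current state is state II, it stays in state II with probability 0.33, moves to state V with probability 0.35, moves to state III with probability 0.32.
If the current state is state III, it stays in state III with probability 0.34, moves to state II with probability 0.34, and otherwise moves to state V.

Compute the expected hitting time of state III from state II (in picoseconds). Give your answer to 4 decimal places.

Let t(s) be the expected number of picoseconds to first reach state III from state s, with t(state III) = 0. Conditioning on the first picosecond:
t(state V) = 1 + 0.36·t(state V) + 0.31·t(state II)
t(state II) = 1 + 0.35·t(state V) + 0.33·t(state II)
Solving: t(state V) = 3.0596, t(state II) = 3.0909.
Expected picoseconds from state II to state III: 3.0909.

3.0909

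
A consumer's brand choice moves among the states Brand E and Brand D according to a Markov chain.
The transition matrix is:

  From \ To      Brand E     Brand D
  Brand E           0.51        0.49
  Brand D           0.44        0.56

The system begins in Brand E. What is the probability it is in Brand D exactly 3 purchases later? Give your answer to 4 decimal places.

Propagate the distribution vector 3 purchases from Brand E.
After 0 purchases: (1.0000, 0.0000)
After 1 purchase: (0.5100, 0.4900)
After 2 purchases: (0.4757, 0.5243)
After 3 purchases: (0.4733, 0.5267)
P(in Brand D after 3 purchases) = 0.5267

0.5267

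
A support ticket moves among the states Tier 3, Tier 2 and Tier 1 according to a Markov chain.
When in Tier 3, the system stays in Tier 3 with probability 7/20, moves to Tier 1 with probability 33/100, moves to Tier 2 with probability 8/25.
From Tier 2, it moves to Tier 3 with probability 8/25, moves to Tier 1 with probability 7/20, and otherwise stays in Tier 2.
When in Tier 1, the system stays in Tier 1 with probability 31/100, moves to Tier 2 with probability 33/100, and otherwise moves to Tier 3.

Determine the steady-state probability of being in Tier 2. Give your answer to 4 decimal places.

0.3266

Let the stationary distribution be π with π = πP and π_1 + π_2 + π_3 = 1.
π_1 = 0.35·π_1 + 0.32·π_2 + 0.36·π_3
π_2 = 0.32·π_1 + 0.33·π_2 + 0.33·π_3
Solving with the normalization constraint gives π = (0.3435, 0.3266, 0.3299).
So the stationary probability of Tier 2 is 0.3266.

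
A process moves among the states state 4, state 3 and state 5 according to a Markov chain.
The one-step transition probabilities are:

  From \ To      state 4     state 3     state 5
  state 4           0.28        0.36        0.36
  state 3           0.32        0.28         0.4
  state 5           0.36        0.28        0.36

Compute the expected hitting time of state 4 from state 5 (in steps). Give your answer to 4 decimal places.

Let t(s) be the expected number of steps to first reach state 4 from state s, with t(state 4) = 0. Conditioning on the first step:
t(state 3) = 1 + 0.28·t(state 3) + 0.4·t(state 5)
t(state 5) = 1 + 0.28·t(state 3) + 0.36·t(state 5)
Solving: t(state 3) = 2.9817, t(state 5) = 2.8670.
Expected steps from state 5 to state 4: 2.8670.

2.8670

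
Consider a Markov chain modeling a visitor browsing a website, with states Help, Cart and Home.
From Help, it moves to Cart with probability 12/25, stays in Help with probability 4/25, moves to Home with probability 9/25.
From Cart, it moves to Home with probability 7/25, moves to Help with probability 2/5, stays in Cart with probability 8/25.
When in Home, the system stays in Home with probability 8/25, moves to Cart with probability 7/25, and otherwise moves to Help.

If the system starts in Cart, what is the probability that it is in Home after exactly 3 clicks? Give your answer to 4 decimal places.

0.3172

Propagate the distribution vector 3 clicks from Cart.
After 0 clicks: (0.0000, 1.0000, 0.0000)
After 1 click: (0.4000, 0.3200, 0.2800)
After 2 clicks: (0.3040, 0.3728, 0.3232)
After 3 clicks: (0.3270, 0.3557, 0.3172)
P(in Home after 3 clicks) = 0.3172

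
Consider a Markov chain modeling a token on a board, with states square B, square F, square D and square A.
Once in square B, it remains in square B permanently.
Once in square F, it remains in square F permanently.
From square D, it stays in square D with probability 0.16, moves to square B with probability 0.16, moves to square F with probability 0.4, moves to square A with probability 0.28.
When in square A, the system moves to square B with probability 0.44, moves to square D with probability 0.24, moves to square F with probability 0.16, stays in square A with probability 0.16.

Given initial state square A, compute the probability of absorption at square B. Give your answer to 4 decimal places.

Let h(s) be the probability of absorption at square B starting from transient state s. Then h(square B) = 1 and h(square F) = 0. By first-step analysis:
h(square D) = 0.16·1 + 0.4·0 + 0.16·h(square D) + 0.28·h(square A)
h(square A) = 0.44·1 + 0.16·0 + 0.24·h(square D) + 0.16·h(square A)
Solving: h(square D) = 0.4035, h(square A) = 0.6391.
Starting from square A, the probability is 0.6391.

0.6391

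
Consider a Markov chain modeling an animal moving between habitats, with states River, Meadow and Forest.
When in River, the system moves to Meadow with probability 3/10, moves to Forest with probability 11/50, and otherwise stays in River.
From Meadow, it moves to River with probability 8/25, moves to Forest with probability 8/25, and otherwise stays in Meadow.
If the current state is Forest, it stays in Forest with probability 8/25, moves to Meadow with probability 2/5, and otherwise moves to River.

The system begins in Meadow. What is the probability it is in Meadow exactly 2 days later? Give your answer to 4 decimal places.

Sum over the intermediate state after 1 day:
P = P(Meadow→River)·P(River→Meadow) + P(Meadow→Meadow)·P(Meadow→Meadow) + P(Meadow→Forest)·P(Forest→Meadow)
  = 0.32×0.3 + 0.36×0.36 + 0.32×0.4
  = 0.0960 + 0.1296 + 0.1280 = 0.3536

0.3536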